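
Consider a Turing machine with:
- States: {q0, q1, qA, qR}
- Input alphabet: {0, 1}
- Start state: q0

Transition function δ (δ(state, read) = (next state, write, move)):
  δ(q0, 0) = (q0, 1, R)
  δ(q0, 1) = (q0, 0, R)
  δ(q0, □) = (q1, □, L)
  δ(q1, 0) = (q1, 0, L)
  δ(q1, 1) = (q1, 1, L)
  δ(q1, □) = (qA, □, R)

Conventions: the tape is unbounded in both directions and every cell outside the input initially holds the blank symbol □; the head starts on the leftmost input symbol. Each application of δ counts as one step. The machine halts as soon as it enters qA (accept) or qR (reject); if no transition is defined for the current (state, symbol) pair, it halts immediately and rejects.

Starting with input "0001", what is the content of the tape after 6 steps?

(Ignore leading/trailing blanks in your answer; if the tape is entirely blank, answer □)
Step 0: [q0]0001 (head at position 0)
Step 1: δ(q0, 0) = (q0, 1, R)  ⊢  1[q0]001 (head at position 1)
Step 2: δ(q0, 0) = (q0, 1, R)  ⊢  11[q0]01 (head at position 2)
Step 3: δ(q0, 0) = (q0, 1, R)  ⊢  111[q0]1 (head at position 3)
Step 4: δ(q0, 1) = (q0, 0, R)  ⊢  1110[q0]□ (head at position 4)
Step 5: δ(q0, □) = (q1, □, L)  ⊢  111[q1]0□ (head at position 3)
Step 6: δ(q1, 0) = (q1, 0, L)  ⊢  11[q1]10□ (head at position 2)
Tape after 6 steps (ignoring surrounding blanks): 1110

Final answer: Tape: 1110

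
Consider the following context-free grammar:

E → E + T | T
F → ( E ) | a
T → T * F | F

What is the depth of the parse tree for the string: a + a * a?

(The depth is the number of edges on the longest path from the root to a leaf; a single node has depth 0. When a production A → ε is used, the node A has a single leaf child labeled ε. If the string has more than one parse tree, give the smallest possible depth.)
The grammar is unambiguous; the parse tree of a + a * a is:
E → E + T at the root (depth 0).
  Left E (depth 1) → T (2) → F (3) → a (4).
  Right T (depth 1) → T * F; that T (2) → F (3) → a (4); F (2) → a (3).
The longest root-to-leaf paths have 4 edges.
Depth = 4.

Final answer: 4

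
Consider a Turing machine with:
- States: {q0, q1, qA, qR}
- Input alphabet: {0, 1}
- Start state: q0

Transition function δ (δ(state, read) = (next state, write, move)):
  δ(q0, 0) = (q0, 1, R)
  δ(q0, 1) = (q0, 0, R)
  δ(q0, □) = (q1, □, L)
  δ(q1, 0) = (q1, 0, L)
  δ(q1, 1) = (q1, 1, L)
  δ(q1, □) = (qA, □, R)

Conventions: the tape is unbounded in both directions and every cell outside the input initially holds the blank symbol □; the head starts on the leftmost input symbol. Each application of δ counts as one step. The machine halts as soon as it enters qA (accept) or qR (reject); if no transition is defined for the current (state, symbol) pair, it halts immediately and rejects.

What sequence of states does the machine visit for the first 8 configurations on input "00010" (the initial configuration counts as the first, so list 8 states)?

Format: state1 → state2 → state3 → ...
Step 0: [q0]00010 (head at position 0)
Step 1: δ(q0, 0) = (q0, 1, R)  ⊢  1[q0]0010 (head at position 1)
Step 2: δ(q0, 0) = (q0, 1, R)  ⊢  11[q0]010 (head at position 2)
Step 3: δ(q0, 0) = (q0, 1, R)  ⊢  111[q0]10 (head at position 3)
Step 4: δ(q0, 1) = (q0, 0, R)  ⊢  1110[q0]0 (head at position 4)
Step 5: δ(q0, 0) = (q0, 1, R)  ⊢  11101[q0]□ (head at position 5)
Step 6: δ(q0, □) = (q1, □, L)  ⊢  1110[q1]1□ (head at position 4)
Step 7: δ(q1, 1) = (q1, 1, L)  ⊢  111[q1]01□ (head at position 3)
Reading off the states of these 8 configurations: q0 → q0 → q0 → q0 → q0 → q0 → q1 → q1

Final answer: q0 → q0 → q0 → q0 → q0 → q0 → q1 → q1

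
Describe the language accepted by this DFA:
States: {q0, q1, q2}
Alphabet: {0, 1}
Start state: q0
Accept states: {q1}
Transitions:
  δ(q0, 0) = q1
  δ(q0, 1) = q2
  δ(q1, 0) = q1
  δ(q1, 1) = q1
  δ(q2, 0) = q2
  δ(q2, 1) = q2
Analyzing the DFA structure:
Start state: q0
Accept states: {q1}
Interpreting what each state remembers (checking against the transitions):
  q0: nothing has been read yet
  q1: the first symbol was 0
  q2: the first symbol was 1 (trap state)
  δ(q0, 0): in q0 (nothing has been read yet), after reading 0 we have: the first symbol was 0 → q1
  δ(q0, 1): in q0 (nothing has been read yet), after reading 1 we have: the first symbol was 1 (trap state) → q2
  δ(q1, 0): in q1 (the first symbol was 0), after reading 0 we have: the first symbol was 0 → q1
  δ(q1, 1): in q1 (the first symbol was 0), after reading 1 we have: the first symbol was 0 → q1
  δ(q2, 0): in q2 (the first symbol was 1 (trap state)), after reading 0 we have: the first symbol was 1 (trap state) → q2
  δ(q2, 1): in q2 (the first symbol was 1 (trap state)), after reading 1 we have: the first symbol was 1 (trap state) → q2
A string is accepted iff it ends in {q1}, i.e. the first symbol was 0.
Language: All binary strings starting with 0

Final answer: All binary strings starting with 0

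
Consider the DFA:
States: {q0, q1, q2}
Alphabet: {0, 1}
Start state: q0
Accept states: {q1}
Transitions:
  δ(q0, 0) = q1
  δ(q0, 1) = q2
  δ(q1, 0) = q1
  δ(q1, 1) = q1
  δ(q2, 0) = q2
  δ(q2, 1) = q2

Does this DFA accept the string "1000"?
Processing string "1000":
  q0 --1--> q2
  q2 --0--> q2
  q2 --0--> q2
  q2 --0--> q2
Final state: q2
Accept states: {q1}
q2 is not an accept state, so the string is rejected.

Final answer: No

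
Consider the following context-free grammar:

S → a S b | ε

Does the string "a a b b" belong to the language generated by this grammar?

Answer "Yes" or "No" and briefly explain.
A derivation exists: S ⇒ a S b ⇒ a a S b b ⇒ a a b b (using S → a S b twice, then S → ε).

Final answer: Yes - a valid derivation exists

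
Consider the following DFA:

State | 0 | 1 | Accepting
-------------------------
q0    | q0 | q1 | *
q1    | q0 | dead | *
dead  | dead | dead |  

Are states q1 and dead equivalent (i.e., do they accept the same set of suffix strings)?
Try the suffix ε (the empty string).
From q1: q1 — accepting.
From dead: dead — not accepting.
The two states disagree on this suffix, so they are not equivalent.

Final answer: No. Distinguishing string: ε (the empty string) - accepted from q1 but not from dead.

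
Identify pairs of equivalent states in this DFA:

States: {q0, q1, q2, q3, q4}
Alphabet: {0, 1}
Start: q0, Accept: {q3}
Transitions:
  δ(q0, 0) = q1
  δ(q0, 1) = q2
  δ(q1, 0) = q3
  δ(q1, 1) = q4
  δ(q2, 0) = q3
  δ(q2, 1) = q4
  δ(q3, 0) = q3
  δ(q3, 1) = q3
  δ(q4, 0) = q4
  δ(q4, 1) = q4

Using the table-filling algorithm:
Round 0 – mark pairs where exactly one state is accepting: (q0,q3), (q1,q3), (q2,q3), (q3,q4)
Round 1 – newly marked: (q0,q1) [on 0: q1 vs q3, already marked]; (q0,q2) [on 0: q1 vs q3, already marked]; (q1,q4) [on 0: q3 vs q4, already marked]; (q2,q4) [on 0: q3 vs q4, already marked]
Round 2 – newly marked: (q0,q4) [on 0: q1 vs q4, already marked]
No further pairs can be marked.
(q1, q2) unmarked: δ(q1,0)=q3, δ(q2,0)=q3; δ(q1,1)=q4, δ(q2,1)=q4 → equivalent
Equivalent pairs: (q1, q2)

Final answer: Equivalent pairs: (q1, q2)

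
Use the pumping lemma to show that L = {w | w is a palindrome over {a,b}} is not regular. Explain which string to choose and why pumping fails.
Language: L = {w | w is a palindrome over {a,b}} (strings that read the same forwards and backwards)
Step 1: Assume for contradiction that L is regular, with pumping length p.
Step 2: Choose s = a^p b a^p. Then s ∈ L (it reads the same forwards and backwards) and |s| ≥ p.
Step 3: Consider any decomposition s = xyz with |xy| ≤ p and |y| > 0. Since |xy| ≤ p and the first p symbols of s are all a's, y = a^k for some k with 1 ≤ k ≤ p.
Step 4: Pumping up (i = 2): xy²z = a^(p+k) b a^p. Its reverse is a^p b a^(p+k) ≠ a^(p+k) b a^p (the single b is no longer in the middle), so xy²z is not a palindrome and xy²z ∉ L.
This contradicts the pumping lemma, so L is not regular.

Final answer: Choose s = a^p b a^p. Since |xy| ≤ p, y = a^k with k ≥ 1. Then xy²z = a^(p+k) b a^p is not a palindrome, so ∉ L.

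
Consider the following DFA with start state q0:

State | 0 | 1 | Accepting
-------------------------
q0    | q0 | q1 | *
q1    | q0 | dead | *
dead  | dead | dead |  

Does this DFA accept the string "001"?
Start in q0.
Read '0': q0 → q0
Read '0': q0 → q0
Read '1': q0 → q1
Final state q1 is accepting, so the string is accepted.

Final answer: Yes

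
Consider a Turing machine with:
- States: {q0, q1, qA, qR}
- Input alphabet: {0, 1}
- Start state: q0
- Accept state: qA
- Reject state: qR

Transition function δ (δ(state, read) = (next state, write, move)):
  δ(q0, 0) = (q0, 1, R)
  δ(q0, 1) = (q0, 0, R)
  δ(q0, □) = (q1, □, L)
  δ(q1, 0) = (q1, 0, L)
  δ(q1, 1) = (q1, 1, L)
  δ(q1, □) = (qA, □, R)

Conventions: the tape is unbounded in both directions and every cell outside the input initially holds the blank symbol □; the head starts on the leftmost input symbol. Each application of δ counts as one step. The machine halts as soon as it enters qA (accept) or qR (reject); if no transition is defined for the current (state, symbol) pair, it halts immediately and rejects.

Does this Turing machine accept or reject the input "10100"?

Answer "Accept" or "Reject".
Step 0: [q0]10100 (head at position 0)
Step 1: δ(q0, 1) = (q0, 0, R)  ⊢  0[q0]0100 (head at position 1)
Step 2: δ(q0, 0) = (q0, 1, R)  ⊢  01[q0]100 (head at position 2)
Step 3: δ(q0, 1) = (q0, 0, R)  ⊢  010[q0]00 (head at position 3)
Step 4: δ(q0, 0) = (q0, 1, R)  ⊢  0101[q0]0 (head at position 4)
Step 5: δ(q0, 0) = (q0, 1, R)  ⊢  01011[q0]□ (head at position 5)
Step 6: δ(q0, □) = (q1, □, L)  ⊢  0101[q1]1□ (head at position 4)
Step 7: δ(q1, 1) = (q1, 1, L)  ⊢  010[q1]11□ (head at position 3)
Step 8: δ(q1, 1) = (q1, 1, L)  ⊢  01[q1]011□ (head at position 2)
Step 9: δ(q1, 0) = (q1, 0, L)  ⊢  0[q1]1011□ (head at position 1)
Step 10: δ(q1, 1) = (q1, 1, L)  ⊢  [q1]01011□ (head at position 0)
Step 11: δ(q1, 0) = (q1, 0, L)  ⊢  [q1]□01011□ (head at position -1)
Step 12: δ(q1, □) = (qA, □, R)  ⊢  □[qA]01011□ (head at position 0)
The machine is in qA, so it halts and accepts.

Final answer: Accept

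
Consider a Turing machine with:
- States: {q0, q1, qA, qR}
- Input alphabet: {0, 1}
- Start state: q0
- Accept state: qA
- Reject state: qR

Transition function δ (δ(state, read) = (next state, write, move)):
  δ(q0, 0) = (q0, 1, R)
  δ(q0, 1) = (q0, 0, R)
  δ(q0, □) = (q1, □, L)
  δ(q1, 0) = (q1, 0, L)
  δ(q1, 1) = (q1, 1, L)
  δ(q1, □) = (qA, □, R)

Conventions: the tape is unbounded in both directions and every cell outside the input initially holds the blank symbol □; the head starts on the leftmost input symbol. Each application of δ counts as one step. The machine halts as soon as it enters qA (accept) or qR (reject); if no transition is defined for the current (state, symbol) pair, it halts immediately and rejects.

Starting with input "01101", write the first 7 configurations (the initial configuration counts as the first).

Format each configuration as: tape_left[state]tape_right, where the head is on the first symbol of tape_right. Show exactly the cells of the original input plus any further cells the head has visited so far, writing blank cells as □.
Step 0: [q0]01101 (head at position 0)
Step 1: δ(q0, 0) = (q0, 1, R)  ⊢  1[q0]1101 (head at position 1)
Step 2: δ(q0, 1) = (q0, 0, R)  ⊢  10[q0]101 (head at position 2)
Step 3: δ(q0, 1) = (q0, 0, R)  ⊢  100[q0]01 (head at position 3)
Step 4: δ(q0, 0) = (q0, 1, R)  ⊢  1001[q0]1 (head at position 4)
Step 5: δ(q0, 1) = (q0, 0, R)  ⊢  10010[q0]□ (head at position 5)
Step 6: δ(q0, □) = (q1, □, L)  ⊢  1001[q1]0□ (head at position 4)

Final answer: [q0]01101 ⊢ 1[q0]1101 ⊢ 10[q0]101 ⊢ 100[q0]01 ⊢ 1001[q0]1 ⊢ 10010[q0]□ ⊢ 1001[q1]0□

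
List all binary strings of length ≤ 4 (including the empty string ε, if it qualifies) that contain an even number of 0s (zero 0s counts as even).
Checking every binary string of length 0 to 4:
  Length 0: accepted: ε | rejected: (none)
  Length 1: accepted: 1 | rejected: 0
  Length 2: accepted: 00, 11 | rejected: 01, 10
  Length 3: accepted: 001, 010, 100, 111 | rejected: 000, 011, 101, 110
  Length 4: accepted: 0000, 0011, 0101, 0110, 1001, 1010, 1100, 1111 | rejected: 0001, 0010, 0100, 0111, 1000, 1011, 1101, 1110
Total: 16 string(s).

Final answer: ε, 1, 00, 11, 001, 010, 100, 111, 0000, 0011, 0101, 0110, 1001, 1010, 1100, 1111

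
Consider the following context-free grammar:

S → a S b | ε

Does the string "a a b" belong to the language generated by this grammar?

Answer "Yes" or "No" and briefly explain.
Every derivation applies S → a S b some number n of times and then S → ε, producing a^n b^n with equally many a's and b's. The string a a b has two a's but only one b, so it cannot be derived.

Final answer: No - no valid derivation exists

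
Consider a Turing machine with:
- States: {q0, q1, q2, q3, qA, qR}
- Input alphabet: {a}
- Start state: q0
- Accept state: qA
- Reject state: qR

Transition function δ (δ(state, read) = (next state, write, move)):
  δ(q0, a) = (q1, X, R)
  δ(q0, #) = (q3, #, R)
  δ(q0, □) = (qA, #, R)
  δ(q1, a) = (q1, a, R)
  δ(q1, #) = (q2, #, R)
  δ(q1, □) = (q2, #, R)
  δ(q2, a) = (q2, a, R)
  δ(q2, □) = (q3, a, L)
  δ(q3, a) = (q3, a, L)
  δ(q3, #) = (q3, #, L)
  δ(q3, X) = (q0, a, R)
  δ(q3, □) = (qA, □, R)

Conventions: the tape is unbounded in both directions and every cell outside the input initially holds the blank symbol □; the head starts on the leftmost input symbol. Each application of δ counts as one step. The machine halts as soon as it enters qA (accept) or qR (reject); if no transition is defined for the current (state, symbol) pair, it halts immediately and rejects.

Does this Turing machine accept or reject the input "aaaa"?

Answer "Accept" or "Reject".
Trace (configuration after each step, as tape_left[state]tape_right with head position):
Step 0: [q0]aaaa (head at position 0)
Step 1: X[q1]aaa (head 1)
Step 2: Xa[q1]aa (head 2)
Step 3: Xaa[q1]a (head 3)
Step 4: Xaaa[q1]□ (head 4)
Step 5: Xaaa#[q2]□ (head 5)
Step 6: Xaaa[q3]#a (head 4)
Step 7: Xaa[q3]a#a (head 3)
Step 8: Xa[q3]aa#a (head 2)
Step 9: X[q3]aaa#a (head 1)
Step 10: [q3]Xaaa#a (head 0)
Step 11: a[q0]aaa#a (head 1)
Step 12: aX[q1]aa#a (head 2)
Step 13: aXa[q1]a#a (head 3)
Step 14: aXaa[q1]#a (head 4)
Step 15: aXaa#[q2]a (head 5)
Step 16: aXaa#a[q2]□ (head 6)
Step 17: aXaa#[q3]aa (head 5)
Step 18: aXaa[q3]#aa (head 4)
Step 19: aXa[q3]a#aa (head 3)
Step 20: aX[q3]aa#aa (head 2)
Step 21: a[q3]Xaa#aa (head 1)
Step 22: aa[q0]aa#aa (head 2)
Step 23: aaX[q1]a#aa (head 3)
Step 24: aaXa[q1]#aa (head 4)
Step 25: aaXa#[q2]aa (head 5)
Step 26: aaXa#a[q2]a (head 6)
Step 27: aaXa#aa[q2]□ (head 7)
Step 28: aaXa#a[q3]aa (head 6)
Step 29: aaXa#[q3]aaa (head 5)
Step 30: aaXa[q3]#aaa (head 4)
Step 31: aaX[q3]a#aaa (head 3)
Step 32: aa[q3]Xa#aaa (head 2)
Step 33: aaa[q0]a#aaa (head 3)
Step 34: aaaX[q1]#aaa (head 4)
Step 35: aaaX#[q2]aaa (head 5)
Step 36: aaaX#a[q2]aa (head 6)
Step 37: aaaX#aa[q2]a (head 7)
Step 38: aaaX#aaa[q2]□ (head 8)
Step 39: aaaX#aa[q3]aa (head 7)
Step 40: aaaX#a[q3]aaa (head 6)
Step 41: aaaX#[q3]aaaa (head 5)
Step 42: aaaX[q3]#aaaa (head 4)
Step 43: aaa[q3]X#aaaa (head 3)
Step 44: aaaa[q0]#aaaa (head 4)
Step 45: aaaa#[q3]aaaa (head 5)
Step 46: aaaa[q3]#aaaa (head 4)
Step 47: aaa[q3]a#aaaa (head 3)
Step 48: aa[q3]aa#aaaa (head 2)
Step 49: a[q3]aaa#aaaa (head 1)
Step 50: [q3]aaaa#aaaa (head 0)
Step 51: [q3]□aaaa#aaaa (head -1)
Step 52: □[qA]aaaa#aaaa (head 0)
The machine is in qA, so it halts and accepts.

Final answer: Accept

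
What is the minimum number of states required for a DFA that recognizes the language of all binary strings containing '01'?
Language: binary strings containing '01'
Lower bound (Myhill–Nerode): the prefixes ε, 0, 01 are pairwise distinguishable:
  ε vs 01: suffix ε distinguishes them (ε is rejected, 01 is accepted)
  0 vs 01: suffix ε distinguishes them (0 is rejected, 01 is accepted)
  ε vs 0: suffix 1 distinguishes them (ε·1 = 1 is rejected, 0·1 = 01 is accepted)
So any DFA needs at least 3 states.
Upper bound: a DFA with 3 states exists (one state per class above: 'no progress', 'last symbol 0', and 'seen 01' (accepting sink)).
Minimum states: 3

Final answer: 3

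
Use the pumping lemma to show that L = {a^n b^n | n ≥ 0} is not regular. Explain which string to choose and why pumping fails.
Language: L = {a^n b^n | n ≥ 0} (equal numbers of a's followed by b's)
Step 1: Assume for contradiction that L is regular, with pumping length p.
Step 2: Choose s = a^p b^p. Then s ∈ L (it has p a's followed by p b's) and |s| ≥ p.
Step 3: Consider any decomposition s = xyz with |xy| ≤ p and |y| > 0. Since |xy| ≤ p and the first p symbols of s are all a's, y = a^k for some k with 1 ≤ k ≤ p.
Step 4: Pumping up (i = 2): xy²z = a^(p+k) b^p, which has more a's than b's, so xy²z ∉ L.
This contradicts the pumping lemma, so L is not regular.

Final answer: Choose s = a^p b^p. Since |xy| ≤ p, y = a^k with k ≥ 1. Then xy²z = a^(p+k) b^p ∉ L.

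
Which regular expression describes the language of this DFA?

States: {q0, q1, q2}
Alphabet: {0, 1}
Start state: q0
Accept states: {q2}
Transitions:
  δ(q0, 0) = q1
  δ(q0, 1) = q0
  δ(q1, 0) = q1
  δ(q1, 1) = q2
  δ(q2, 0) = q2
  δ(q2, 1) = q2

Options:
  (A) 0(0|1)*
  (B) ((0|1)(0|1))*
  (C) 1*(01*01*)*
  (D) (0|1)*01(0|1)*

Testing sample strings against the DFA:
  '10000' -> rejected
  '0110' -> accepted
  '01' -> accepted
  '110' -> rejected
Checking each option for a counterexample:
  (A) 0(0|1)*: '0' is rejected by the DFA but matches the regex → eliminated
  (B) ((0|1)(0|1))*: ε is rejected by the DFA but matches the regex → eliminated
  (C) 1*(01*01*)*: ε is rejected by the DFA but matches the regex → eliminated
  (D) (0|1)*01(0|1)*: agrees with the DFA on all strings of length ≤ 4
Only (D) (0|1)*01(0|1)* is consistent with the DFA.

Final answer: (D) (0|1)*01(0|1)*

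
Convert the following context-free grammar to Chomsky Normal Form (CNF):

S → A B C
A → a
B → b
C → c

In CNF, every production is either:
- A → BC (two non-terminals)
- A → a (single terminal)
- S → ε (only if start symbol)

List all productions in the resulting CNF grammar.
The grammar has no ε-productions or unit productions to eliminate.
A → a is already in CNF (single terminal) – keep it.
B → b is already in CNF (single terminal) – keep it.
C → c is already in CNF (single terminal) – keep it.
S → A B C has 3 symbols on the right: break it into binary productions S → A X0, X0 → B C.
Resulting CNF grammar (5 productions): A → a; B → b; C → c; S → A X0; X0 → B C

Final answer: A → a; B → b; C → c; S → A X0; X0 → B C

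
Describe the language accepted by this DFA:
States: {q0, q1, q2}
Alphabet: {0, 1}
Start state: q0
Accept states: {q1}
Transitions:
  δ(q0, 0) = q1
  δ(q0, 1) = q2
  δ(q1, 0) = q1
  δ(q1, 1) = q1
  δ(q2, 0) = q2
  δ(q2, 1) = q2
Analyzing the DFA structure:
Start state: q0
Accept states: {q1}
Interpreting what each state remembers (checking against the transitions):
  q0: nothing has been read yet
  q1: the first symbol was 0
  q2: the first symbol was 1 (trap state)
  δ(q0, 0): in q0 (nothing has been read yet), after reading 0 we have: the first symbol was 0 → q1
  δ(q0, 1): in q0 (nothing has been read yet), after reading 1 we have: the first symbol was 1 (trap state) → q2
  δ(q1, 0): in q1 (the first symbol was 0), after reading 0 we have: the first symbol was 0 → q1
  δ(q1, 1): in q1 (the first symbol was 0), after reading 1 we have: the first symbol was 0 → q1
  δ(q2, 0): in q2 (the first symbol was 1 (trap state)), after reading 0 we have: the first symbol was 1 (trap state) → q2
  δ(q2, 1): in q2 (the first symbol was 1 (trap state)), after reading 1 we have: the first symbol was 1 (trap state) → q2
A string is accepted iff it ends in {q1}, i.e. the first symbol was 0.
Language: All binary strings starting with 0

Final answer: All binary strings starting with 0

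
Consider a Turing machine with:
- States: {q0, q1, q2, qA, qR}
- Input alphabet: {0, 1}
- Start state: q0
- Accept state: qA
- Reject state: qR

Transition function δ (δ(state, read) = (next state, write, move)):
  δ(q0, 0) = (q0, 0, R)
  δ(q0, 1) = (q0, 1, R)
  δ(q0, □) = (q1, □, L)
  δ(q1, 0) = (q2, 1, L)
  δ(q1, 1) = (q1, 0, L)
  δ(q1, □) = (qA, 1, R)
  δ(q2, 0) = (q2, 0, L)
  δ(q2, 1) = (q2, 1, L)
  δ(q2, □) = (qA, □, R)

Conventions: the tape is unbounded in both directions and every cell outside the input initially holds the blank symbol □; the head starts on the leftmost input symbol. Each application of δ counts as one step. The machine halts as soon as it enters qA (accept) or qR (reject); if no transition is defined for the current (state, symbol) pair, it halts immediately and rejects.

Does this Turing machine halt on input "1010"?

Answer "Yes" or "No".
Step 0: [q0]1010 (head at position 0)
Step 1: δ(q0, 1) = (q0, 1, R)  ⊢  1[q0]010 (head at position 1)
Step 2: δ(q0, 0) = (q0, 0, R)  ⊢  10[q0]10 (head at position 2)
Step 3: δ(q0, 1) = (q0, 1, R)  ⊢  101[q0]0 (head at position 3)
Step 4: δ(q0, 0) = (q0, 0, R)  ⊢  1010[q0]□ (head at position 4)
Step 5: δ(q0, □) = (q1, □, L)  ⊢  101[q1]0□ (head at position 3)
Step 6: δ(q1, 0) = (q2, 1, L)  ⊢  10[q2]11□ (head at position 2)
Step 7: δ(q2, 1) = (q2, 1, L)  ⊢  1[q2]011□ (head at position 1)
Step 8: δ(q2, 0) = (q2, 0, L)  ⊢  [q2]1011□ (head at position 0)
Step 9: δ(q2, 1) = (q2, 1, L)  ⊢  [q2]□1011□ (head at position -1)
Step 10: δ(q2, □) = (qA, □, R)  ⊢  □[qA]1011□ (head at position 0)
The machine is in qA, so it halts and accepts.
It halts after 10 steps.

Final answer: Yes - halts after 10 steps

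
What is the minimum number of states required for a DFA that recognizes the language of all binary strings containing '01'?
Language: binary strings containing '01'
Lower bound (Myhill–Nerode): the prefixes ε, 0, 01 are pairwise distinguishable:
  ε vs 01: suffix ε distinguishes them (ε is rejected, 01 is accepted)
  0 vs 01: suffix ε distinguishes them (0 is rejected, 01 is accepted)
  ε vs 0: suffix 1 distinguishes them (ε·1 = 1 is rejected, 0·1 = 01 is accepted)
So any DFA needs at least 3 states.
Upper bound: a DFA with 3 states exists (one state per class above: 'no progress', 'last symbol 0', and 'seen 01' (accepting sink)).
Minimum states: 3

Final answer: 3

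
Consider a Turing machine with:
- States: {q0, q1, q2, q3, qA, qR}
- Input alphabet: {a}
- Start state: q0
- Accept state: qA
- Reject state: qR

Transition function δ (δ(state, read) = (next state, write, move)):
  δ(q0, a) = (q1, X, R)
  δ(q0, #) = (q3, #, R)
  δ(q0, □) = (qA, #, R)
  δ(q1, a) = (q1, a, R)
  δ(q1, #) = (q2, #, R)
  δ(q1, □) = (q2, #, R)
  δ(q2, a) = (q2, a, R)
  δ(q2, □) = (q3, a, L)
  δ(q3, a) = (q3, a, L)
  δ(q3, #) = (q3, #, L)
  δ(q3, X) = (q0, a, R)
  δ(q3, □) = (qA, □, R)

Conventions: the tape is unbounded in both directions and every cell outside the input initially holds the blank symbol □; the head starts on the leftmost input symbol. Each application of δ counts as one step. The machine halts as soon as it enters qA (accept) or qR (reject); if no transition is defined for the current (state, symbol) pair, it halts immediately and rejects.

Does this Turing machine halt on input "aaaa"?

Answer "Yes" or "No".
Trace (configuration after each step, as tape_left[state]tape_right with head position):
Step 0: [q0]aaaa (head at position 0)
Step 1: X[q1]aaa (head 1)
Step 2: Xa[q1]aa (head 2)
Step 3: Xaa[q1]a (head 3)
Step 4: Xaaa[q1]□ (head 4)
Step 5: Xaaa#[q2]□ (head 5)
Step 6: Xaaa[q3]#a (head 4)
Step 7: Xaa[q3]a#a (head 3)
Step 8: Xa[q3]aa#a (head 2)
Step 9: X[q3]aaa#a (head 1)
Step 10: [q3]Xaaa#a (head 0)
Step 11: a[q0]aaa#a (head 1)
Step 12: aX[q1]aa#a (head 2)
Step 13: aXa[q1]a#a (head 3)
Step 14: aXaa[q1]#a (head 4)
Step 15: aXaa#[q2]a (head 5)
Step 16: aXaa#a[q2]□ (head 6)
Step 17: aXaa#[q3]aa (head 5)
Step 18: aXaa[q3]#aa (head 4)
Step 19: aXa[q3]a#aa (head 3)
Step 20: aX[q3]aa#aa (head 2)
Step 21: a[q3]Xaa#aa (head 1)
Step 22: aa[q0]aa#aa (head 2)
Step 23: aaX[q1]a#aa (head 3)
Step 24: aaXa[q1]#aa (head 4)
Step 25: aaXa#[q2]aa (head 5)
Step 26: aaXa#a[q2]a (head 6)
Step 27: aaXa#aa[q2]□ (head 7)
Step 28: aaXa#a[q3]aa (head 6)
Step 29: aaXa#[q3]aaa (head 5)
Step 30: aaXa[q3]#aaa (head 4)
Step 31: aaX[q3]a#aaa (head 3)
Step 32: aa[q3]Xa#aaa (head 2)
Step 33: aaa[q0]a#aaa (head 3)
Step 34: aaaX[q1]#aaa (head 4)
Step 35: aaaX#[q2]aaa (head 5)
Step 36: aaaX#a[q2]aa (head 6)
Step 37: aaaX#aa[q2]a (head 7)
Step 38: aaaX#aaa[q2]□ (head 8)
Step 39: aaaX#aa[q3]aa (head 7)
Step 40: aaaX#a[q3]aaa (head 6)
Step 41: aaaX#[q3]aaaa (head 5)
Step 42: aaaX[q3]#aaaa (head 4)
Step 43: aaa[q3]X#aaaa (head 3)
Step 44: aaaa[q0]#aaaa (head 4)
Step 45: aaaa#[q3]aaaa (head 5)
Step 46: aaaa[q3]#aaaa (head 4)
Step 47: aaa[q3]a#aaaa (head 3)
Step 48: aa[q3]aa#aaaa (head 2)
Step 49: a[q3]aaa#aaaa (head 1)
Step 50: [q3]aaaa#aaaa (head 0)
Step 51: [q3]□aaaa#aaaa (head -1)
Step 52: □[qA]aaaa#aaaa (head 0)
The machine is in qA, so it halts and accepts.
It halts after 52 steps.

Final answer: Yes - halts after 52 steps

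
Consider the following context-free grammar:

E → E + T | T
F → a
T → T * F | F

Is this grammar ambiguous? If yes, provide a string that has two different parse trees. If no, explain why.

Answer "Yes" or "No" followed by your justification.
This is the standard stratified expression grammar: '+' is introduced only by the left-recursive rule E → E + T and '*' only by the left-recursive rule T → T * F, with F → a. For any string, the last '+' must be the one produced at the root E (everything after it is a T containing no '+'), and likewise within each T the last '*' is produced at its root. This fixes the parse tree uniquely (left-associative, '*' binding tighter than '+'), so every string has exactly one parse tree.

Final answer: No - the grammar is unambiguous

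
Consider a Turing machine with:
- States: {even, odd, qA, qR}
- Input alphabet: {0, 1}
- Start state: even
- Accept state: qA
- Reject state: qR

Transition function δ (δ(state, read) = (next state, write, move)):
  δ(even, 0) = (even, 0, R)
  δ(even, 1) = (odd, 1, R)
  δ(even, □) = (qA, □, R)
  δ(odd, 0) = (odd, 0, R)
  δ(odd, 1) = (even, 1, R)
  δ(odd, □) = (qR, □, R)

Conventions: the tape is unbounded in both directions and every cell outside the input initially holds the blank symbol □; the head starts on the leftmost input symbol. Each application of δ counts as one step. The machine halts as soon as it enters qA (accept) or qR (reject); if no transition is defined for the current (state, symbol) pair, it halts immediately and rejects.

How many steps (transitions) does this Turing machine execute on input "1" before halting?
Step 0: [even]1 (head at position 0)
Step 1: δ(even, 1) = (odd, 1, R)  ⊢  1[odd]□ (head at position 1)
Step 2: δ(odd, □) = (qR, □, R)  ⊢  1□[qR]□ (head at position 2)
The machine is in qR, so it halts and rejects.
Number of transitions executed: 2.

Final answer: 2 steps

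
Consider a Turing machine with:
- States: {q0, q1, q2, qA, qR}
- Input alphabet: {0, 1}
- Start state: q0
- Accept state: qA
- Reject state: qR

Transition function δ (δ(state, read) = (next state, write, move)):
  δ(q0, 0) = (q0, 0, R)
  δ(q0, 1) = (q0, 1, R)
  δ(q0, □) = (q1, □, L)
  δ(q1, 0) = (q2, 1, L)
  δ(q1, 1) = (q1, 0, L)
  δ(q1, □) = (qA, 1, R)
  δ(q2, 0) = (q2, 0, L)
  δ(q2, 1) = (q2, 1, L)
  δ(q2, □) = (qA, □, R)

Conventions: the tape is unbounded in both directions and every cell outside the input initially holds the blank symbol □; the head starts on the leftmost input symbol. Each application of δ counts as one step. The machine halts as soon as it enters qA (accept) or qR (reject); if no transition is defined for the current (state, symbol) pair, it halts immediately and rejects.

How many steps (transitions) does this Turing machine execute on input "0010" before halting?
Step 0: [q0]0010 (head at position 0)
Step 1: δ(q0, 0) = (q0, 0, R)  ⊢  0[q0]010 (head at position 1)
Step 2: δ(q0, 0) = (q0, 0, R)  ⊢  00[q0]10 (head at position 2)
Step 3: δ(q0, 1) = (q0, 1, R)  ⊢  001[q0]0 (head at position 3)
Step 4: δ(q0, 0) = (q0, 0, R)  ⊢  0010[q0]□ (head at position 4)
Step 5: δ(q0, □) = (q1, □, L)  ⊢  001[q1]0□ (head at position 3)
Step 6: δ(q1, 0) = (q2, 1, L)  ⊢  00[q2]11□ (head at position 2)
Step 7: δ(q2, 1) = (q2, 1, L)  ⊢  0[q2]011□ (head at position 1)
Step 8: δ(q2, 0) = (q2, 0, L)  ⊢  [q2]0011□ (head at position 0)
Step 9: δ(q2, 0) = (q2, 0, L)  ⊢  [q2]□0011□ (head at position -1)
Step 10: δ(q2, □) = (qA, □, R)  ⊢  □[qA]0011□ (head at position 0)
The machine is in qA, so it halts and accepts.
Number of transitions executed: 10.

Final answer: 10 steps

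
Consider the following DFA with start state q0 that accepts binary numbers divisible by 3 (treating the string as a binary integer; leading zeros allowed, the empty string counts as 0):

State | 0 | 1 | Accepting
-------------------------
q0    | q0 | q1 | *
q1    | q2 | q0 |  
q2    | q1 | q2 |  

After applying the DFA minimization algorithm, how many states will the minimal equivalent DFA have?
All 3 states are reachable from q0, so none can be removed as unreachable.
Table-filling: first mark every (accepting, non-accepting) pair as distinguishable (accepting: {q0}; non-accepting: {q1, q2}).
Round 1: (q1, q2) on '1' go to q0 and q2, already distinguishable → mark.
Every pair of states is distinguishable, so the DFA is already minimal.
Equivalence classes: {q0}, {q1}, {q2} → 3 states.

Final answer: 3 states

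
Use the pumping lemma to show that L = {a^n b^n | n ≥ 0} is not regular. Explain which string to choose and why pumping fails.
Language: L = {a^n b^n | n ≥ 0} (equal numbers of a's followed by b's)
Step 1: Assume for contradiction that L is regular, with pumping length p.
Step 2: Choose s = a^p b^p. Then s ∈ L (it has p a's followed by p b's) and |s| ≥ p.
Step 3: Consider any decomposition s = xyz with |xy| ≤ p and |y| > 0. Since |xy| ≤ p and the first p symbols of s are all a's, y = a^k for some k with 1 ≤ k ≤ p.
Step 4: Pumping up (i = 2): xy²z = a^(p+k) b^p, which has more a's than b's, so xy²z ∉ L.
This contradicts the pumping lemma, so L is not regular.

Final answer: Choose s = a^p b^p. Since |xy| ≤ p, y = a^k with k ≥ 1. Then xy²z = a^(p+k) b^p ∉ L.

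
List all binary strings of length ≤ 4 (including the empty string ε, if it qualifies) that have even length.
Checking every binary string of length 0 to 4:
  Length 0: accepted: ε | rejected: (none)
  Length 1: accepted: (none) | rejected: 0, 1
  Length 2: accepted: 00, 01, 10, 11 | rejected: (none)
  Length 3: accepted: (none) | rejected: 000, 001, 010, 011, 100, 101, 110, 111
  Length 4: accepted: 0000, 0001, 0010, 0011, 0100, 0101, 0110, 0111, 1000, 1001, 1010, 1011, 1100, 1101, 1110, 1111 | rejected: (none)
Total: 21 string(s).

Final answer: ε, 00, 01, 10, 11, 0000, 0001, 0010, 0011, 0100, 0101, 0110, 0111, 1000, 1001, 1010, 1011, 1100, 1101, 1110, 1111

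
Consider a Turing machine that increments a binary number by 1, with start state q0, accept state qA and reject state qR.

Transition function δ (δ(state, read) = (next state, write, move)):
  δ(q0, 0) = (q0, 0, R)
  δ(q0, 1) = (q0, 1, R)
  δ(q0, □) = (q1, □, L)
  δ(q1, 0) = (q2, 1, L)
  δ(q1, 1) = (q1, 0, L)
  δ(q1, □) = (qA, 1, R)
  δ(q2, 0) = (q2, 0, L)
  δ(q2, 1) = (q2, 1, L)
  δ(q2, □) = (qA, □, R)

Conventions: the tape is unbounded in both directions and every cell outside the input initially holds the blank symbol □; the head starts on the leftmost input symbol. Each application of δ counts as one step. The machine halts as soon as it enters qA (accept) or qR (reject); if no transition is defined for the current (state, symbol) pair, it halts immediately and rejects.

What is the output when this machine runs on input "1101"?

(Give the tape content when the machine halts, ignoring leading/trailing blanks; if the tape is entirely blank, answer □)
Step 0: [q0]1101 (head at position 0)
Step 1: δ(q0, 1) = (q0, 1, R)  ⊢  1[q0]101 (head at position 1)
Step 2: δ(q0, 1) = (q0, 1, R)  ⊢  11[q0]01 (head at position 2)
Step 3: δ(q0, 0) = (q0, 0, R)  ⊢  110[q0]1 (head at position 3)
Step 4: δ(q0, 1) = (q0, 1, R)  ⊢  1101[q0]□ (head at position 4)
Step 5: δ(q0, □) = (q1, □, L)  ⊢  110[q1]1□ (head at position 3)
Step 6: δ(q1, 1) = (q1, 0, L)  ⊢  11[q1]00□ (head at position 2)
Step 7: δ(q1, 0) = (q2, 1, L)  ⊢  1[q2]110□ (head at position 1)
Step 8: δ(q2, 1) = (q2, 1, L)  ⊢  [q2]1110□ (head at position 0)
Step 9: δ(q2, 1) = (q2, 1, L)  ⊢  [q2]□1110□ (head at position -1)
Step 10: δ(q2, □) = (qA, □, R)  ⊢  □[qA]1110□ (head at position 0)
The machine is in qA, so it halts and accepts.
Tape content when halted (ignoring surrounding blanks): 1110

Final answer: Output: 1110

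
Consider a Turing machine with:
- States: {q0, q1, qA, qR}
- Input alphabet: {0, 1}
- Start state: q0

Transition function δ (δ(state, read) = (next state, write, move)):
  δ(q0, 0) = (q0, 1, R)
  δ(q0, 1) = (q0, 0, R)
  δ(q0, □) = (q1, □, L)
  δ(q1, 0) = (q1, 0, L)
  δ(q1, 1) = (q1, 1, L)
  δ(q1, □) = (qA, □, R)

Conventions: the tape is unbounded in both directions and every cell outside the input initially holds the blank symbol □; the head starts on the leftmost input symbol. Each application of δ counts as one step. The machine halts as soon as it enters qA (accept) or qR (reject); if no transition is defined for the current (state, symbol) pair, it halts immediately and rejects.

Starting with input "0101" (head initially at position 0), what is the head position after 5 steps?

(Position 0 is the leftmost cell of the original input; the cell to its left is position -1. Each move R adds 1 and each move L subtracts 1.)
Step 0: [q0]0101 (head at position 0)
Step 1: δ(q0, 0) = (q0, 1, R)  ⊢  1[q0]101 (head at position 1)
Step 2: δ(q0, 1) = (q0, 0, R)  ⊢  10[q0]01 (head at position 2)
Step 3: δ(q0, 0) = (q0, 1, R)  ⊢  101[q0]1 (head at position 3)
Step 4: δ(q0, 1) = (q0, 0, R)  ⊢  1010[q0]□ (head at position 4)
Step 5: δ(q0, □) = (q1, □, L)  ⊢  101[q1]0□ (head at position 3)
Head position after 5 steps: 3

Final answer: Position 3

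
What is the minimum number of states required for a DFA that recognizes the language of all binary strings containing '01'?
Language: binary strings containing '01'
Lower bound (Myhill–Nerode): the prefixes ε, 0, 01 are pairwise distinguishable:
  ε vs 01: suffix ε distinguishes them (ε is rejected, 01 is accepted)
  0 vs 01: suffix ε distinguishes them (0 is rejected, 01 is accepted)
  ε vs 0: suffix 1 distinguishes them (ε·1 = 1 is rejected, 0·1 = 01 is accepted)
So any DFA needs at least 3 states.
Upper bound: a DFA with 3 states exists (one state per class above: 'no progress', 'last symbol 0', and 'seen 01' (accepting sink)).
Minimum states: 3

Final answer: 3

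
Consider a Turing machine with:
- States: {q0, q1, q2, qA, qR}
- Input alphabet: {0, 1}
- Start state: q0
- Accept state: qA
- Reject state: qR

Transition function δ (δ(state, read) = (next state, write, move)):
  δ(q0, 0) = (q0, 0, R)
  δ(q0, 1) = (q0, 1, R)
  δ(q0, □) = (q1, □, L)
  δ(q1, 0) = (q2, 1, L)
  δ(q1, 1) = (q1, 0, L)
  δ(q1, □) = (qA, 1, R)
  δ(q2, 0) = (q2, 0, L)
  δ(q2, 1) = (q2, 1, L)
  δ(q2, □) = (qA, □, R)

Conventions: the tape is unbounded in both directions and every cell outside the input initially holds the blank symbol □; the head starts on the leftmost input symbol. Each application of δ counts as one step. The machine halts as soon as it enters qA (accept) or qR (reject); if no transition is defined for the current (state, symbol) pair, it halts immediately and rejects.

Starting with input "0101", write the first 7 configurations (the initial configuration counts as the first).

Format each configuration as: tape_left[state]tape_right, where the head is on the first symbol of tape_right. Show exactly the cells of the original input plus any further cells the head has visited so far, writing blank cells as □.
Step 0: [q0]0101 (head at position 0)
Step 1: δ(q0, 0) = (q0, 0, R)  ⊢  0[q0]101 (head at position 1)
Step 2: δ(q0, 1) = (q0, 1, R)  ⊢  01[q0]01 (head at position 2)
Step 3: δ(q0, 0) = (q0, 0, R)  ⊢  010[q0]1 (head at position 3)
Step 4: δ(q0, 1) = (q0, 1, R)  ⊢  0101[q0]□ (head at position 4)
Step 5: δ(q0, □) = (q1, □, L)  ⊢  010[q1]1□ (head at position 3)
Step 6: δ(q1, 1) = (q1, 0, L)  ⊢  01[q1]00□ (head at position 2)

Final answer: [q0]0101 ⊢ 0[q0]101 ⊢ 01[q0]01 ⊢ 010[q0]1 ⊢ 0101[q0]□ ⊢ 010[q1]1□ ⊢ 01[q1]00□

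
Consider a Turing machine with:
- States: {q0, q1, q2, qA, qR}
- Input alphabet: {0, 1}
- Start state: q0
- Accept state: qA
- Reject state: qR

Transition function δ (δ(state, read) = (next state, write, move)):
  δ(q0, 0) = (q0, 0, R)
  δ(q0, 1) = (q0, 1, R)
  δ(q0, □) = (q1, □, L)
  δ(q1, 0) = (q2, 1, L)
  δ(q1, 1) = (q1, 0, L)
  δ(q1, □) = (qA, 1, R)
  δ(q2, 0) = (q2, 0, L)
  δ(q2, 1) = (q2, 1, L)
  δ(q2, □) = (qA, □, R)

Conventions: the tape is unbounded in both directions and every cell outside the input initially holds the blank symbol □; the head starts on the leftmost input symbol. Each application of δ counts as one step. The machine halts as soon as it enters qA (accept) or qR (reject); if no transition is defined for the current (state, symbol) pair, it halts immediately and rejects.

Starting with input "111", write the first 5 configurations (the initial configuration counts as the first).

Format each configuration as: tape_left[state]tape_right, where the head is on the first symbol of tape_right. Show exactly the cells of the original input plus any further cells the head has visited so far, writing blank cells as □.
Step 0: [q0]111 (head at position 0)
Step 1: δ(q0, 1) = (q0, 1, R)  ⊢  1[q0]11 (head at position 1)
Step 2: δ(q0, 1) = (q0, 1, R)  ⊢  11[q0]1 (head at position 2)
Step 3: δ(q0, 1) = (q0, 1, R)  ⊢  111[q0]□ (head at position 3)
Step 4: δ(q0, □) = (q1, □, L)  ⊢  11[q1]1□ (head at position 2)

Final answer: [q0]111 ⊢ 1[q0]11 ⊢ 11[q0]1 ⊢ 111[q0]□ ⊢ 11[q1]1□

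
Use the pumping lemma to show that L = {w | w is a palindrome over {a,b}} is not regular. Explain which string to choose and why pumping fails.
Language: L = {w | w is a palindrome over {a,b}} (strings that read the same forwards and backwards)
Step 1: Assume for contradiction that L is regular, with pumping length p.
Step 2: Choose s = a^p b a^p. Then s ∈ L (it reads the same forwards and backwards) and |s| ≥ p.
Step 3: Consider any decomposition s = xyz with |xy| ≤ p and |y| > 0. Since |xy| ≤ p and the first p symbols of s are all a's, y = a^k for some k with 1 ≤ k ≤ p.
Step 4: Pumping up (i = 2): xy²z = a^(p+k) b a^p. Its reverse is a^p b a^(p+k) ≠ a^(p+k) b a^p (the single b is no longer in the middle), so xy²z is not a palindrome and xy²z ∉ L.
This contradicts the pumping lemma, so L is not regular.

Final answer: Choose s = a^p b a^p. Since |xy| ≤ p, y = a^k with k ≥ 1. Then xy²z = a^(p+k) b a^p is not a palindrome, so ∉ L.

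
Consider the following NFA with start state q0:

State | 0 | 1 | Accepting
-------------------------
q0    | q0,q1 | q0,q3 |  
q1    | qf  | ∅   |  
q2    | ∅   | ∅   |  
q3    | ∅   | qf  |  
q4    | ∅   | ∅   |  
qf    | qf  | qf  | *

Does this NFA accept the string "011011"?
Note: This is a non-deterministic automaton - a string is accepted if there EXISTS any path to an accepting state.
Track the set of states the NFA could be in: start {q0}
Read '0': {q0} → {q0, q1}
Read '1': {q0, q1} → {q0, q3}
Read '1': {q0, q3} → {q0, q3, qf}
Read '0': {q0, q3, qf} → {q0, q1, qf}
Read '1': {q0, q1, qf} → {q0, q3, qf}
Read '1': {q0, q3, qf} → {q0, q3, qf}
Final set {q0, q3, qf} contains accepting state(s) {qf} → accepted.

Final answer: Yes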